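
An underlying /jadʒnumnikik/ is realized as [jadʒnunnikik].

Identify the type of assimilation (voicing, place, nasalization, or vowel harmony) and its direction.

place assimilation, regressive

/m/→[n].
Each target copies a feature from the following segment, so the direction is regressive.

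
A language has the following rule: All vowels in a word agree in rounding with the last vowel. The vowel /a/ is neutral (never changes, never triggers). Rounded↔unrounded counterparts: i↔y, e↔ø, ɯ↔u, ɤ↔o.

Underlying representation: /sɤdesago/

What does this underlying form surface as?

[sodøsago]

/ɤ/ harmonizes with /o/ ([+round]) → [o]
/e/ harmonizes with /o/ ([+round]) → [ø]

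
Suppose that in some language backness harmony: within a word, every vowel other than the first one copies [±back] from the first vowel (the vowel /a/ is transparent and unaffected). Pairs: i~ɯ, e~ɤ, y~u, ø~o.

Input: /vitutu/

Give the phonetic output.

/u/ harmonizes with /i/ ([-back]) → [y]
/u/ harmonizes with /i/ ([-back]) → [y]

[vityty]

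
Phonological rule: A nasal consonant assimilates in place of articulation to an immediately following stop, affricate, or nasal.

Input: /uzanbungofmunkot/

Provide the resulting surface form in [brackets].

[uzambuŋgofmuŋkot]

/n/ before /b/ (labial) → [m]
/n/ before /g/ (velar) → [ŋ]
/n/ before /k/ (velar) → [ŋ]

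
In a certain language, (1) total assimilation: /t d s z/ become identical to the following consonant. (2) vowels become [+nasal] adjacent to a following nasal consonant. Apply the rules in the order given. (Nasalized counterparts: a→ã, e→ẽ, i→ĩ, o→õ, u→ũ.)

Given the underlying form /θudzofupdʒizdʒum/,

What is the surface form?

[θuzzofupdʒidʒdʒũm]

Rule 1: /d/ before /z/ → [z] (total assimilation)
Rule 1: /z/ before /dʒ/ → [dʒ] (total assimilation)
After rule 1: θuzzofupdʒidʒdʒum
Rule 2: /u/ before nasal /m/ → [ũ]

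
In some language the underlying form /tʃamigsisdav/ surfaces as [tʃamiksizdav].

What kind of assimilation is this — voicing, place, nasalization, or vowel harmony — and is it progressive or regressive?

/g/→[k] /s/→[z].
Each target copies a feature from the following segment, so the direction is regressive.

voicing assimilation, regressive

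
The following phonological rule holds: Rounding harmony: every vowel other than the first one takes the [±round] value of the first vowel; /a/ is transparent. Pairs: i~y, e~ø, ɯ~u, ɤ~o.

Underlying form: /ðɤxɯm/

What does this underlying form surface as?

no segment meets the rule's conditions; no change.

[ðɤxɯm]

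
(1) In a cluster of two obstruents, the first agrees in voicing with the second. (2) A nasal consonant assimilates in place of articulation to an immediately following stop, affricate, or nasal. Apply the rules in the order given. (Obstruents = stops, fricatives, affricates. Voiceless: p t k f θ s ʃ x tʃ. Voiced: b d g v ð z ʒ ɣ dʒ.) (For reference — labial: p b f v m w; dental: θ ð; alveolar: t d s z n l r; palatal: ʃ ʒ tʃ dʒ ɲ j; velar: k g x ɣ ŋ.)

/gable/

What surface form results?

Rule 1: no segment meets the rule's conditions; no change.
After rule 1: gable
Rule 2: no segment meets the rule's conditions; no change.

[gable]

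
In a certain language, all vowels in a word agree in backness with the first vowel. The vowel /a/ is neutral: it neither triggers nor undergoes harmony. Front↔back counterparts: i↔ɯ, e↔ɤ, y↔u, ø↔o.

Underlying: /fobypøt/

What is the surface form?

[fobupot]

/y/ harmonizes with /o/ ([+back]) → [u]
/ø/ harmonizes with /o/ ([+back]) → [o]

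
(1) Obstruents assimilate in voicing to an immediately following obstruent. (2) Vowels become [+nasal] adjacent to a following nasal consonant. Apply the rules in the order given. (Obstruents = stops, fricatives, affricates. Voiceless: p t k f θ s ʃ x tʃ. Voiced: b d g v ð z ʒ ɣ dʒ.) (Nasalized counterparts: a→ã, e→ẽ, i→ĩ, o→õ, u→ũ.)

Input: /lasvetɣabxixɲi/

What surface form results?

Rule 1: /s/ before /v/ (voiced) → [z]
Rule 1: /t/ before /ɣ/ (voiced) → [d]
Rule 1: /b/ before /x/ (voiceless) → [p]
After rule 1: lazvedɣapxixɲi
Rule 2: no segment meets the rule's conditions; no change.

[lazvedɣapxixɲi]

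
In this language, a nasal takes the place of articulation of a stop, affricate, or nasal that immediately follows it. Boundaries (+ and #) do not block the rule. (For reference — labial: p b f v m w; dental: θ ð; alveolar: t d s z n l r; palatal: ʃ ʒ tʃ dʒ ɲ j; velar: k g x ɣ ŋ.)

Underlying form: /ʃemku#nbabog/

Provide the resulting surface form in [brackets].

/m/ before /k/ (velar) → [ŋ]
/n/ before /b/ (labial) → [m]

[ʃeŋku#mbabog]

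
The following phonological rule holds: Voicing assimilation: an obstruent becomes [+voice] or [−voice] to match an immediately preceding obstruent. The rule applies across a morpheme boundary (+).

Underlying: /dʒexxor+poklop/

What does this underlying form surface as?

no segment meets the rule's conditions; no change.

[dʒexxor+poklop]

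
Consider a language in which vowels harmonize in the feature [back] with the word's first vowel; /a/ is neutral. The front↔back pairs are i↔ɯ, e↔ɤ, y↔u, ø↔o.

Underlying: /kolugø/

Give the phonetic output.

/ø/ harmonizes with /o/ ([+back]) → [o]

[kolugo]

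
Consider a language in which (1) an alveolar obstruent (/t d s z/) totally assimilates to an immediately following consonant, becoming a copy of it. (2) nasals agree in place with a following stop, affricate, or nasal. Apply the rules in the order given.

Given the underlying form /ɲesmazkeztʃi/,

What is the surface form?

Rule 1: /s/ before /m/ → [m] (total assimilation)
Rule 1: /z/ before /k/ → [k] (total assimilation)
Rule 1: /z/ before /tʃ/ → [tʃ] (total assimilation)
After rule 1: ɲemmakketʃtʃi
Rule 2: no segment meets the rule's conditions; no change.

[ɲemmakketʃtʃi]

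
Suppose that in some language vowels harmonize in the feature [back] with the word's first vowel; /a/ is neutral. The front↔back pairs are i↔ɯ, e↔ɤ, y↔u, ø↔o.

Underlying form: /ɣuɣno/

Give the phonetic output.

no segment meets the rule's conditions; no change.

[ɣuɣno]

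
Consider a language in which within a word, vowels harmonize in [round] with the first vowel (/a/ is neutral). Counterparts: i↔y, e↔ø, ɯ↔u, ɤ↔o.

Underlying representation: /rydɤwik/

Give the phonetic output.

[rydowyk]

/ɤ/ harmonizes with /y/ ([+round]) → [o]
/i/ harmonizes with /y/ ([+round]) → [y]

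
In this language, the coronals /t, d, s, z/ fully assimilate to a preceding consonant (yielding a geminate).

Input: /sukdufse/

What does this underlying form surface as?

/d/ after /k/ → [k] (total assimilation)
/s/ after /f/ → [f] (total assimilation)

[sukkuffe]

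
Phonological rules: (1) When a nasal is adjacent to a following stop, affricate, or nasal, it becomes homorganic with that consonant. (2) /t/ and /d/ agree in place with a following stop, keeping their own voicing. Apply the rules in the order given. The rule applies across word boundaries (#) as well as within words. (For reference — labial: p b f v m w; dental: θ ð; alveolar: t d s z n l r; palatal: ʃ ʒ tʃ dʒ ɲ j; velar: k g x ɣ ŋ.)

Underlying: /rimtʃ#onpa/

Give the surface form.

[riɲtʃ#ompa]

Rule 1: /m/ before /tʃ/ (palatal) → [ɲ]
Rule 1: /n/ before /p/ (labial) → [m]
After rule 1: riɲtʃ#ompa
Rule 2: no segment meets the rule's conditions; no change.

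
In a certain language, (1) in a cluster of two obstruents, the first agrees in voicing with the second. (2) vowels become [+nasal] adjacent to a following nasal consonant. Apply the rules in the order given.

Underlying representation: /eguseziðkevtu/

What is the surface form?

[eguseziθkeftu]

Rule 1: /ð/ before /k/ (voiceless) → [θ]
Rule 1: /v/ before /t/ (voiceless) → [f]
After rule 1: eguseziθkeftu
Rule 2: no segment meets the rule's conditions; no change.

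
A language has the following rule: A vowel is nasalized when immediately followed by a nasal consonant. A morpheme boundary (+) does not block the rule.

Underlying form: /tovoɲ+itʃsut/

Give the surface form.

[tovõɲ+itʃsut]

/o/ before nasal /ɲ/ → [õ]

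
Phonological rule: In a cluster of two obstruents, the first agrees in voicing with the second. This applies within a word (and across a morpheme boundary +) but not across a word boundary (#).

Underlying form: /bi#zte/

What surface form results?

[bi#ste]

/z/ before /t/ (voiceless) → [s]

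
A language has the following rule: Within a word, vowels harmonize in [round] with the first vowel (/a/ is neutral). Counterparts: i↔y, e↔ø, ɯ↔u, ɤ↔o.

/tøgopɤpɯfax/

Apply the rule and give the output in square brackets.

[tøgopopufax]

/ɤ/ harmonizes with /ø/ ([+round]) → [o]
/ɯ/ harmonizes with /ø/ ([+round]) → [u]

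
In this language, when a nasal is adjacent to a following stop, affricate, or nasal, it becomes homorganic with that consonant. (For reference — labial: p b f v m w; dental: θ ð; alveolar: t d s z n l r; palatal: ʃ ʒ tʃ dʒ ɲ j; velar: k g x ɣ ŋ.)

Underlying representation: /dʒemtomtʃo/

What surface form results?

[dʒentoɲtʃo]

/m/ before /t/ (alveolar) → [n]
/m/ before /tʃ/ (palatal) → [ɲ]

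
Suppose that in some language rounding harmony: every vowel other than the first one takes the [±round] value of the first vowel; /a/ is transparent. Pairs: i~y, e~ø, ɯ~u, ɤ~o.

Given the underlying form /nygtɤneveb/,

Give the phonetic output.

/ɤ/ harmonizes with /y/ ([+round]) → [o]
/e/ harmonizes with /y/ ([+round]) → [ø]
/e/ harmonizes with /y/ ([+round]) → [ø]

[nygtonøvøb]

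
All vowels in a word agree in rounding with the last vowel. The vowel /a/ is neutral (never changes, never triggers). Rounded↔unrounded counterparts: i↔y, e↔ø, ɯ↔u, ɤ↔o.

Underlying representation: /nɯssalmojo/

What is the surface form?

/ɯ/ harmonizes with /o/ ([+round]) → [u]

[nussalmojo]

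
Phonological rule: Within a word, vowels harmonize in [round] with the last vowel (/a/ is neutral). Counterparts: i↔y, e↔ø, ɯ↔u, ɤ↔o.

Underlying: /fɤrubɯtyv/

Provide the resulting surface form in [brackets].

/ɤ/ harmonizes with /y/ ([+round]) → [o]
/ɯ/ harmonizes with /y/ ([+round]) → [u]

[forubutyv]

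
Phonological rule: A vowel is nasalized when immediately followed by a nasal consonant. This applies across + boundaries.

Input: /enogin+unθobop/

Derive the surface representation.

/e/ before nasal /n/ → [ẽ]
/i/ before nasal /n/ → [ĩ]
/u/ before nasal /n/ → [ũ]

[ẽnogĩn+ũnθobop]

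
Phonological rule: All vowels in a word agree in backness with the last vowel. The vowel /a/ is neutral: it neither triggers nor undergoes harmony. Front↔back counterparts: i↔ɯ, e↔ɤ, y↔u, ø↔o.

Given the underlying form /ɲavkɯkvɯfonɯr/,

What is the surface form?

no segment meets the rule's conditions; no change.

[ɲavkɯkvɯfonɯr]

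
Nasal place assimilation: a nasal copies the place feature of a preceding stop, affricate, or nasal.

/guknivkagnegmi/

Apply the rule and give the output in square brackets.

/n/ after /k/ (velar) → [ŋ]
/n/ after /g/ (velar) → [ŋ]
/m/ after /g/ (velar) → [ŋ]

[gukŋivkagŋegŋi]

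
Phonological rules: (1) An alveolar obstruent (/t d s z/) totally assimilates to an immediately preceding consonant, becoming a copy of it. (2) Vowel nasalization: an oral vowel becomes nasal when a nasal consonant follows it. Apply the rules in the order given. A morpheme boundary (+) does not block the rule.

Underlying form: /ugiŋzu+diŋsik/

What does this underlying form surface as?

[ugĩŋŋu+dĩŋŋik]

Rule 1: /z/ after /ŋ/ → [ŋ] (total assimilation)
Rule 1: /s/ after /ŋ/ → [ŋ] (total assimilation)
After rule 1: ugiŋŋu+diŋŋik
Rule 2: /i/ before nasal /ŋ/ → [ĩ]
Rule 2: /i/ before nasal /ŋ/ → [ĩ]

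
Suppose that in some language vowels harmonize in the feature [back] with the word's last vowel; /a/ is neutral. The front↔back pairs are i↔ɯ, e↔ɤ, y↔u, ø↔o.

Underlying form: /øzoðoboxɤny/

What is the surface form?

[øzøðøbøxeny]

/o/ harmonizes with /y/ ([-back]) → [ø]
/o/ harmonizes with /y/ ([-back]) → [ø]
/o/ harmonizes with /y/ ([-back]) → [ø]
/ɤ/ harmonizes with /y/ ([-back]) → [e]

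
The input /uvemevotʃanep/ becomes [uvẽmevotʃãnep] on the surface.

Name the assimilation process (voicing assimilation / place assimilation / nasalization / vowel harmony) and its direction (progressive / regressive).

/e/→[ẽ] /a/→[ã].
Each target copies a feature from the following segment, so the direction is regressive.

nasalization, regressive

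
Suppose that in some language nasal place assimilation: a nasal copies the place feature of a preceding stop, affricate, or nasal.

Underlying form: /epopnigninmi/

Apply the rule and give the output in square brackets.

/n/ after /p/ (labial) → [m]
/n/ after /g/ (velar) → [ŋ]
/m/ after /n/ (alveolar) → [n]

[epopmigŋinni]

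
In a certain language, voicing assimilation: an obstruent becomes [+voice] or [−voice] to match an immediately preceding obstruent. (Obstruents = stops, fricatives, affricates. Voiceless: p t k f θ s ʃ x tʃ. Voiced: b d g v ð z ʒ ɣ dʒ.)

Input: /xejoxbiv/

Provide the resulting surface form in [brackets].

/b/ after /x/ (voiceless) → [p]

[xejoxpiv]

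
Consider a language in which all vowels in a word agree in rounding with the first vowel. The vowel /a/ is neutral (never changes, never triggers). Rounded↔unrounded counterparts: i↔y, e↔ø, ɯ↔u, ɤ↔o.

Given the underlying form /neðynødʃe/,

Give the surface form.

/y/ harmonizes with /e/ ([-round]) → [i]
/ø/ harmonizes with /e/ ([-round]) → [e]

[neðinedʃe]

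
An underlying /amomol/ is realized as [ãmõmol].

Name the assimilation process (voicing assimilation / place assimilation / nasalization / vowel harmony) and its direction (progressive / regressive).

/a/→[ã] /o/→[õ].
Each target copies a feature from the following segment, so the direction is regressive.

nasalization, regressive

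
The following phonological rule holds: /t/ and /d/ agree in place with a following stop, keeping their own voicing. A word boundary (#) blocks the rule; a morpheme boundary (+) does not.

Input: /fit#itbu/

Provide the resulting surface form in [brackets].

/t/ before /b/ (labial) → [p]

[fit#ipbu]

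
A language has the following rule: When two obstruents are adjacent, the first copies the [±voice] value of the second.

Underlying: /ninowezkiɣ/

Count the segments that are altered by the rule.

/z/ before /k/ (voiceless) → [s]
1 segment changes.

1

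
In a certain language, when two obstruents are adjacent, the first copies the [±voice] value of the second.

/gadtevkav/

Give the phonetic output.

/d/ before /t/ (voiceless) → [t]
/v/ before /k/ (voiceless) → [f]

[gattefkav]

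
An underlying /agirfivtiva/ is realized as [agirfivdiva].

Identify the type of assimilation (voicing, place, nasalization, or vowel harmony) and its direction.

/t/→[d].
Each target copies a feature from the preceding segment, so the direction is progressive.

voicing assimilation, progressive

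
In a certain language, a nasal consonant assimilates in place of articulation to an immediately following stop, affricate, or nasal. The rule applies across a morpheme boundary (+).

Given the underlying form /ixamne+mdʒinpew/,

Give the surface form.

[ixanne+ɲdʒimpew]

/m/ before /n/ (alveolar) → [n]
/m/ before /dʒ/ (palatal) → [ɲ]
/n/ before /p/ (labial) → [m]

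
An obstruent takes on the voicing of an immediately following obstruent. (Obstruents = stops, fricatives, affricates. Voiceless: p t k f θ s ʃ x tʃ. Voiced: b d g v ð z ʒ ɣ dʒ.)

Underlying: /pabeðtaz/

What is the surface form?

/ð/ before /t/ (voiceless) → [θ]

[pabeθtaz]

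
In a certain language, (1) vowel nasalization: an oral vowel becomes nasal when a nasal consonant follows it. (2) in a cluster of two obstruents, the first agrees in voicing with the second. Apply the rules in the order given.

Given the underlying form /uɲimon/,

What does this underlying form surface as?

[ũɲĩmõn]

Rule 1: /u/ before nasal /ɲ/ → [ũ]
Rule 1: /i/ before nasal /m/ → [ĩ]
Rule 1: /o/ before nasal /n/ → [õ]
After rule 1: ũɲĩmõn
Rule 2: no segment meets the rule's conditions; no change.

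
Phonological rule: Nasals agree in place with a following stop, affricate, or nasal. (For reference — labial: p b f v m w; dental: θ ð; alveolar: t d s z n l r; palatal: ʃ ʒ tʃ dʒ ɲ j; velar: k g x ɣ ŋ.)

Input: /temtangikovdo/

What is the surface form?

/m/ before /t/ (alveolar) → [n]
/n/ before /g/ (velar) → [ŋ]

[tentaŋgikovdo]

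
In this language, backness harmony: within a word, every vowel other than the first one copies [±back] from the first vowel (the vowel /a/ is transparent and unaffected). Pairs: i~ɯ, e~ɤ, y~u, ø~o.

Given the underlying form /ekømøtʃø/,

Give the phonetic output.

[ekømøtʃø]

no segment meets the rule's conditions; no change.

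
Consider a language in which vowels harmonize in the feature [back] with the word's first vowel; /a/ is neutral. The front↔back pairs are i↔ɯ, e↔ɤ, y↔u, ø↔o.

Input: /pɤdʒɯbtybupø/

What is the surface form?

/y/ harmonizes with /ɤ/ ([+back]) → [u]
/ø/ harmonizes with /ɤ/ ([+back]) → [o]

[pɤdʒɯbtubupo]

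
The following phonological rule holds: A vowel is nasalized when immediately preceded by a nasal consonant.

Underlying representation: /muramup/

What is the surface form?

[mũramũp]

/u/ after nasal /m/ → [ũ]
/u/ after nasal /m/ → [ũ]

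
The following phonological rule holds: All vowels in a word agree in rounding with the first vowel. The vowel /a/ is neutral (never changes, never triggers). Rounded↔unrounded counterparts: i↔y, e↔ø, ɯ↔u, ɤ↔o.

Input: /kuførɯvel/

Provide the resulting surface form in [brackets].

/ɯ/ harmonizes with /u/ ([+round]) → [u]
/e/ harmonizes with /u/ ([+round]) → [ø]

[kuføruvøl]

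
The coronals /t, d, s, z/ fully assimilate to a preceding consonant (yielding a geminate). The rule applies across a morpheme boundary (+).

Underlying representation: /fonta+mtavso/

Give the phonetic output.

/t/ after /n/ → [n] (total assimilation)
/t/ after /m/ → [m] (total assimilation)
/s/ after /v/ → [v] (total assimilation)

[fonna+mmavvo]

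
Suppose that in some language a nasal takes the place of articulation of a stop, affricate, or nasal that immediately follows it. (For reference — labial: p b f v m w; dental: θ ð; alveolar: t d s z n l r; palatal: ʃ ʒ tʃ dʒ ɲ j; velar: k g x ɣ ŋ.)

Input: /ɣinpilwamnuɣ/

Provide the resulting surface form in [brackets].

/n/ before /p/ (labial) → [m]
/m/ before /n/ (alveolar) → [n]

[ɣimpilwannuɣ]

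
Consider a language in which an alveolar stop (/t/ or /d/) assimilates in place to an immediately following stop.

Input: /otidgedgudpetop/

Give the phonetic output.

/d/ before /g/ (velar) → [g]
/d/ before /g/ (velar) → [g]
/d/ before /p/ (labial) → [b]

[otiggeggubpetop]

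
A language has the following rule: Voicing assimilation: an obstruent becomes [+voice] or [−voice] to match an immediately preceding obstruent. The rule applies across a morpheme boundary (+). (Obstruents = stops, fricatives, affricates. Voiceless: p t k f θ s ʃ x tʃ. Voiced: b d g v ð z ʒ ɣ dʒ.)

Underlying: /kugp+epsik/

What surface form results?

/p/ after /g/ (voiced) → [b]

[kugb+epsik]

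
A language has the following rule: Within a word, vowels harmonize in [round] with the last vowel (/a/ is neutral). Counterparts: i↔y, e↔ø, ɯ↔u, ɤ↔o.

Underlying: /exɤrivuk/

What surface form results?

/e/ harmonizes with /u/ ([+round]) → [ø]
/ɤ/ harmonizes with /u/ ([+round]) → [o]
/i/ harmonizes with /u/ ([+round]) → [y]

[øxoryvuk]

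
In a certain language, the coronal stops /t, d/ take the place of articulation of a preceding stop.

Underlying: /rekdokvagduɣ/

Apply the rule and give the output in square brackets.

[rekgokvagguɣ]

/d/ after /k/ (velar) → [g]
/d/ after /g/ (velar) → [g]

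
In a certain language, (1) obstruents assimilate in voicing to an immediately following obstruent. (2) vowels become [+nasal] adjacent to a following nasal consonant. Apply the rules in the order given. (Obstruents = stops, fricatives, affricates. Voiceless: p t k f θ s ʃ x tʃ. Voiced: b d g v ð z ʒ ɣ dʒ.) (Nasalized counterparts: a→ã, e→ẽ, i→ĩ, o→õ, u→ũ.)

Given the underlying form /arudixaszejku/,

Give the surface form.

[arudixazzejku]

Rule 1: /s/ before /z/ (voiced) → [z]
After rule 1: arudixazzejku
Rule 2: no segment meets the rule's conditions; no change.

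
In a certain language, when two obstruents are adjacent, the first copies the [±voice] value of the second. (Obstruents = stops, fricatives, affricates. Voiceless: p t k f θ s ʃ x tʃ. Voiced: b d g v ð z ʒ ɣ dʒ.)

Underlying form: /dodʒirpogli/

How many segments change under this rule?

No segment meets the rule's conditions.

0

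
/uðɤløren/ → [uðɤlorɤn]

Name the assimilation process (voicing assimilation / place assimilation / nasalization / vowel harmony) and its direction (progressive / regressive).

vowel harmony, progressive

/ø/→[o] /e/→[ɤ].
Vowels agree with the first vowel, so the harmony is progressive.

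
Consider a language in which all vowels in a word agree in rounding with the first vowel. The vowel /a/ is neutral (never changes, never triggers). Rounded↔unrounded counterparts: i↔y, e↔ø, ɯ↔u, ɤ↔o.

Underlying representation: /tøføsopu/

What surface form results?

[tøføsopu]

no segment meets the rule's conditions; no change.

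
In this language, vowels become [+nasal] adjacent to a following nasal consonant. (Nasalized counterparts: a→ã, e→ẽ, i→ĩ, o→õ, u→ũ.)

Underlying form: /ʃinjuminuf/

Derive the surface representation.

/i/ before nasal /n/ → [ĩ]
/u/ before nasal /m/ → [ũ]
/i/ before nasal /n/ → [ĩ]

[ʃĩnjũmĩnuf]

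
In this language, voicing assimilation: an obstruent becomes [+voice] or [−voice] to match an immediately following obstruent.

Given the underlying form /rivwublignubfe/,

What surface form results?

[rivwublignupfe]

/b/ before /f/ (voiceless) → [p]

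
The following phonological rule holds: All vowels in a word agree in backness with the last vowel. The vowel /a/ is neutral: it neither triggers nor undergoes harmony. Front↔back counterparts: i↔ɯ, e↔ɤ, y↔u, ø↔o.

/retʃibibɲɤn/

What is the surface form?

[rɤtʃɯbɯbɲɤn]

/e/ harmonizes with /ɤ/ ([+back]) → [ɤ]
/i/ harmonizes with /ɤ/ ([+back]) → [ɯ]
/i/ harmonizes with /ɤ/ ([+back]) → [ɯ]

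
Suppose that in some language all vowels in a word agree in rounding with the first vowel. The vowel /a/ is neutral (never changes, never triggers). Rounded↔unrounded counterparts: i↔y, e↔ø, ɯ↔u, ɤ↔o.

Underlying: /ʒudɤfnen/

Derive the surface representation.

[ʒudofnøn]

/ɤ/ harmonizes with /u/ ([+round]) → [o]
/e/ harmonizes with /u/ ([+round]) → [ø]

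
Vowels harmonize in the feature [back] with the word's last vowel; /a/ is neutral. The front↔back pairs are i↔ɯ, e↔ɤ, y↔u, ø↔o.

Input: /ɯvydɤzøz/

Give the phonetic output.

[ivydezøz]

/ɯ/ harmonizes with /ø/ ([-back]) → [i]
/ɤ/ harmonizes with /ø/ ([-back]) → [e]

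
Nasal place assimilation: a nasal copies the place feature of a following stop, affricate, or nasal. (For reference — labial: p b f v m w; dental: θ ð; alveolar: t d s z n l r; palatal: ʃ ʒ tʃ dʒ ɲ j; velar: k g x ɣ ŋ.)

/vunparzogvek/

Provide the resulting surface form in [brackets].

[vumparzogvek]

/n/ before /p/ (labial) → [m]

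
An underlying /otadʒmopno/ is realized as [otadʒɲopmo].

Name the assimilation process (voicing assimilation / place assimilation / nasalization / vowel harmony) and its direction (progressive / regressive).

place assimilation, progressive

/m/→[ɲ] /n/→[m].
Each target copies a feature from the preceding segment, so the direction is progressive.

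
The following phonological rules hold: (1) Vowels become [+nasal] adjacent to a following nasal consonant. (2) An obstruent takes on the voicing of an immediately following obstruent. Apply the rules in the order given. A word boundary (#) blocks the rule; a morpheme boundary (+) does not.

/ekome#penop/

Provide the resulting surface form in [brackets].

Rule 1: /o/ before nasal /m/ → [õ]
Rule 1: /e/ before nasal /n/ → [ẽ]
After rule 1: ekõme#pẽnop
Rule 2: no segment meets the rule's conditions; no change.

[ekõme#pẽnop]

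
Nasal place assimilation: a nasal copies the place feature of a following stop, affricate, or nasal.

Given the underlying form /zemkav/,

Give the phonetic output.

[zeŋkav]

/m/ before /k/ (velar) → [ŋ]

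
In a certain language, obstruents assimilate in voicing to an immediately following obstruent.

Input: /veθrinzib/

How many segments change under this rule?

No segment meets the rule's conditions.

0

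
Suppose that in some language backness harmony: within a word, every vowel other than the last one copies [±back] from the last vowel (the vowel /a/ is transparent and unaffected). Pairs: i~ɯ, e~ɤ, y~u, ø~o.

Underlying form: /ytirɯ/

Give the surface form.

[utɯrɯ]

/y/ harmonizes with /ɯ/ ([+back]) → [u]
/i/ harmonizes with /ɯ/ ([+back]) → [ɯ]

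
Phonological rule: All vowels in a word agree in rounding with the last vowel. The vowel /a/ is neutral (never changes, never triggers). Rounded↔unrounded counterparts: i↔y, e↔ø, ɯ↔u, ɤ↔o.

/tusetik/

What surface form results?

/u/ harmonizes with /i/ ([-round]) → [ɯ]

[tɯsetik]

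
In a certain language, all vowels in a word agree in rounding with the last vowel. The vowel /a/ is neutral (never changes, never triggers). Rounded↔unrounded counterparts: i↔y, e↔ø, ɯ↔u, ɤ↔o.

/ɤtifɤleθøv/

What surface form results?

/ɤ/ harmonizes with /ø/ ([+round]) → [o]
/i/ harmonizes with /ø/ ([+round]) → [y]
/ɤ/ harmonizes with /ø/ ([+round]) → [o]
/e/ harmonizes with /ø/ ([+round]) → [ø]

[otyfoløθøv]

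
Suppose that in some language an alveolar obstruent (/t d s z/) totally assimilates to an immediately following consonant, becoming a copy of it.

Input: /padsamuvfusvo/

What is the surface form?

/d/ before /s/ → [s] (total assimilation)
/s/ before /v/ → [v] (total assimilation)

[passamuvfuvvo]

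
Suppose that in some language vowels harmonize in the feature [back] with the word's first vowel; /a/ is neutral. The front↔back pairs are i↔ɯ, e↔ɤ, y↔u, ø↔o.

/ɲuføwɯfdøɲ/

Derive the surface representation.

[ɲufowɯfdoɲ]

/ø/ harmonizes with /u/ ([+back]) → [o]
/ø/ harmonizes with /u/ ([+back]) → [o]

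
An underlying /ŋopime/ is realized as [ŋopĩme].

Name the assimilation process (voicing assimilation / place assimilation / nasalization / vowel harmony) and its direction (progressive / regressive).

nasalization, regressive

/i/→[ĩ].
Each target copies a feature from the following segment, so the direction is regressive.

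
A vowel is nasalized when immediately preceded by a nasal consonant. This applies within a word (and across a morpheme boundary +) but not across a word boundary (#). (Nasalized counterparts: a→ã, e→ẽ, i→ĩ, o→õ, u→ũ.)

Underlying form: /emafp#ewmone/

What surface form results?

[emãfp#ewmõnẽ]

/a/ after nasal /m/ → [ã]
/o/ after nasal /m/ → [õ]
/e/ after nasal /n/ → [ẽ]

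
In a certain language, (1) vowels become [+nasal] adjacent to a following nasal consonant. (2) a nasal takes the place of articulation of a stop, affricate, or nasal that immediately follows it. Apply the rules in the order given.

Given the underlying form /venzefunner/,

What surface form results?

[vẽnzefũnner]

Rule 1: /e/ before nasal /n/ → [ẽ]
Rule 1: /u/ before nasal /n/ → [ũ]
After rule 1: vẽnzefũnner
Rule 2: no segment meets the rule's conditions; no change.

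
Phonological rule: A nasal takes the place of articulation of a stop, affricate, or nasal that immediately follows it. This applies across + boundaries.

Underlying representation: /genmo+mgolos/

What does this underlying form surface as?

/n/ before /m/ (labial) → [m]
/m/ before /g/ (velar) → [ŋ]

[gemmo+ŋgolos]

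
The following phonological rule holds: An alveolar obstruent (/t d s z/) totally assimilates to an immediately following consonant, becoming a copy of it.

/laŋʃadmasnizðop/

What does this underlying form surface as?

[laŋʃammanniððop]

/d/ before /m/ → [m] (total assimilation)
/s/ before /n/ → [n] (total assimilation)
/z/ before /ð/ → [ð] (total assimilation)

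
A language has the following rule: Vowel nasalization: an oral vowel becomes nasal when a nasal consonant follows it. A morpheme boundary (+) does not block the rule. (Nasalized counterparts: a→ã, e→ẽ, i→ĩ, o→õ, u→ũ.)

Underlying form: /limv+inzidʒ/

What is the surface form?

/i/ before nasal /m/ → [ĩ]
/i/ before nasal /n/ → [ĩ]

[lĩmv+ĩnzidʒ]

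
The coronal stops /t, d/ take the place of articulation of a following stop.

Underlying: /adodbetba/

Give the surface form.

[adobbepba]

/d/ before /b/ (labial) → [b]
/t/ before /b/ (labial) → [p]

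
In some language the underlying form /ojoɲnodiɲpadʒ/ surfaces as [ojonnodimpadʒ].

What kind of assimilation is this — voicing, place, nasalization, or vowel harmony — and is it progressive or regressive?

/ɲ/→[n] /ɲ/→[m].
Each target copies a feature from the following segment, so the direction is regressive.

place assimilation, regressive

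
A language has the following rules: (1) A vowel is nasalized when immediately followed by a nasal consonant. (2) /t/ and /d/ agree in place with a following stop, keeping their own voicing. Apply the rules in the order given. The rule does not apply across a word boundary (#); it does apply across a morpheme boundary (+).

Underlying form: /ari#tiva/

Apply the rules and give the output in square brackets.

[ari#tiva]

Rule 1: no segment meets the rule's conditions; no change.
After rule 1: ari#tiva
Rule 2: no segment meets the rule's conditions; no change.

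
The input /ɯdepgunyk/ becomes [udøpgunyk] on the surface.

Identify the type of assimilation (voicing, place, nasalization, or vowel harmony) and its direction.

vowel harmony, regressive

/ɯ/→[u] /e/→[ø].
Vowels agree with the last vowel, so the harmony is regressive.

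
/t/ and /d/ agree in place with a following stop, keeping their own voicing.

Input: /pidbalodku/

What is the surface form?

/d/ before /b/ (labial) → [b]
/d/ before /k/ (velar) → [g]

[pibbalogku]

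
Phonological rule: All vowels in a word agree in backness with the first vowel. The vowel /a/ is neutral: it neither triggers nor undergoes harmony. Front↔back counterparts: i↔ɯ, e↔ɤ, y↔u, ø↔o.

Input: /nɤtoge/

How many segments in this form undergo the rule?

1

/e/ harmonizes with /ɤ/ ([+back]) → [ɤ]
1 segment changes.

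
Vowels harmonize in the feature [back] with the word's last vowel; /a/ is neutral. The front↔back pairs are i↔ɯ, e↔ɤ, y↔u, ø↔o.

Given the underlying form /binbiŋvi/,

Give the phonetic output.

[binbiŋvi]

no segment meets the rule's conditions; no change.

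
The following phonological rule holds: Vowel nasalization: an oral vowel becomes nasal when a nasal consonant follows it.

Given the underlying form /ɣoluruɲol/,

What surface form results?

[ɣolurũɲol]

/u/ before nasal /ɲ/ → [ũ]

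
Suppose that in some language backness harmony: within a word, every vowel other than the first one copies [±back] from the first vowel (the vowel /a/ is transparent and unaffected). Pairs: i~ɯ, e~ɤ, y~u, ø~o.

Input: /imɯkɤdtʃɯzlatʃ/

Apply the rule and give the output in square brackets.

[imikedtʃizlatʃ]

/ɯ/ harmonizes with /i/ ([-back]) → [i]
/ɤ/ harmonizes with /i/ ([-back]) → [e]
/ɯ/ harmonizes with /i/ ([-back]) → [i]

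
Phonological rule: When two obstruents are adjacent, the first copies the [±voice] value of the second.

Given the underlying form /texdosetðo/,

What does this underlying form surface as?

/x/ before /d/ (voiced) → [ɣ]
/t/ before /ð/ (voiced) → [d]

[teɣdosedðo]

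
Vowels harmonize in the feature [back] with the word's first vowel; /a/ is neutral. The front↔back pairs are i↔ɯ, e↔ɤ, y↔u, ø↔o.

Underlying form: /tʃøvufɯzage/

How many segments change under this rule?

/u/ harmonizes with /ø/ ([-back]) → [y]
/ɯ/ harmonizes with /ø/ ([-back]) → [i]
2 segments change.

2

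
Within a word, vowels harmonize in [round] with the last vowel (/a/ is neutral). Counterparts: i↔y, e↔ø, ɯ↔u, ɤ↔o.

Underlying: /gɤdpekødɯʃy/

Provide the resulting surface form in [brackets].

[godpøkøduʃy]

/ɤ/ harmonizes with /y/ ([+round]) → [o]
/e/ harmonizes with /y/ ([+round]) → [ø]
/ɯ/ harmonizes with /y/ ([+round]) → [u]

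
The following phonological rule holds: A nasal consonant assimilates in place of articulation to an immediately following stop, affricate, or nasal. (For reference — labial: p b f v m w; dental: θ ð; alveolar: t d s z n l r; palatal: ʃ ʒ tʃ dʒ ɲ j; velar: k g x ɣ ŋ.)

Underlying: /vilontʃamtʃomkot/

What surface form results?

[viloɲtʃaɲtʃoŋkot]

/n/ before /tʃ/ (palatal) → [ɲ]
/m/ before /tʃ/ (palatal) → [ɲ]
/m/ before /k/ (velar) → [ŋ]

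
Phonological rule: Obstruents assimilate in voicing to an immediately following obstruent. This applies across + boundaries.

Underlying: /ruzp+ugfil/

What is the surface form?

/z/ before /p/ (voiceless) → [s]
/g/ before /f/ (voiceless) → [k]

[rusp+ukfil]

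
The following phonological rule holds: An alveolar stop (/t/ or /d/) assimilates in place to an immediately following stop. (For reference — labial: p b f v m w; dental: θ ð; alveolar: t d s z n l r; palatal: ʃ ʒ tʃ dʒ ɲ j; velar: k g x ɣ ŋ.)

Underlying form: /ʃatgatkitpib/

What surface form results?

[ʃakgakkippib]

/t/ before /g/ (velar) → [k]
/t/ before /k/ (velar) → [k]
/t/ before /p/ (labial) → [p]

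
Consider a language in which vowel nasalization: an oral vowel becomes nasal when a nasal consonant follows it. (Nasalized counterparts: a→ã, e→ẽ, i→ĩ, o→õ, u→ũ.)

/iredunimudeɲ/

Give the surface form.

[iredũnĩmudẽɲ]

/u/ before nasal /n/ → [ũ]
/i/ before nasal /m/ → [ĩ]
/e/ before nasal /ɲ/ → [ẽ]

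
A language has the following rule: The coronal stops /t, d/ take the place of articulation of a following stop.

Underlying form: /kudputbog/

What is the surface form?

[kubpupbog]

/d/ before /p/ (labial) → [b]
/t/ before /b/ (labial) → [p]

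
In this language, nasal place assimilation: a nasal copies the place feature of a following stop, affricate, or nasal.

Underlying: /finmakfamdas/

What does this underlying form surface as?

/n/ before /m/ (labial) → [m]
/m/ before /d/ (alveolar) → [n]

[fimmakfandas]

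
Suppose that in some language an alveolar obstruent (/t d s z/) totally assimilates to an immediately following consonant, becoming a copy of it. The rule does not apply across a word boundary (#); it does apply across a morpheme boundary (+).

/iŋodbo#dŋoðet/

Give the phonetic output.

[iŋobbo#ŋŋoðet]

/d/ before /b/ → [b] (total assimilation)
/d/ before /ŋ/ → [ŋ] (total assimilation)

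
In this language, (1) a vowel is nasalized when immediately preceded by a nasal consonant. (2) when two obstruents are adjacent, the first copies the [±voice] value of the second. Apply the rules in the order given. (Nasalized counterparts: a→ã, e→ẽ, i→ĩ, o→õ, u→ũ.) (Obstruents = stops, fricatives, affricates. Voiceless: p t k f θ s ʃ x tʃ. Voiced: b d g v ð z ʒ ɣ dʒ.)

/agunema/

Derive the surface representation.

[agunẽmã]

Rule 1: /e/ after nasal /n/ → [ẽ]
Rule 1: /a/ after nasal /m/ → [ã]
After rule 1: agunẽmã
Rule 2: no segment meets the rule's conditions; no change.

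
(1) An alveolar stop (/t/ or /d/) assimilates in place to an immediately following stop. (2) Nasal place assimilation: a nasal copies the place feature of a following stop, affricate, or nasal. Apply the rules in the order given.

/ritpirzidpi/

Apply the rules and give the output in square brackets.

[rippirzibpi]

Rule 1: /t/ before /p/ (labial) → [p]
Rule 1: /d/ before /p/ (labial) → [b]
After rule 1: rippirzibpi
Rule 2: no segment meets the rule's conditions; no change.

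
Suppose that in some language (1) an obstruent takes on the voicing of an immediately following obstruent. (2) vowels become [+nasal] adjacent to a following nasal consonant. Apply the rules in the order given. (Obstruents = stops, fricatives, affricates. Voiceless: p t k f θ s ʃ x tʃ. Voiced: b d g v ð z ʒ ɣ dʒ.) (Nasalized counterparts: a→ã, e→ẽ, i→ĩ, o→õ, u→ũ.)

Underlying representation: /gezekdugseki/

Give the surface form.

[gezegdukseki]

Rule 1: /k/ before /d/ (voiced) → [g]
Rule 1: /g/ before /s/ (voiceless) → [k]
After rule 1: gezegdukseki
Rule 2: no segment meets the rule's conditions; no change.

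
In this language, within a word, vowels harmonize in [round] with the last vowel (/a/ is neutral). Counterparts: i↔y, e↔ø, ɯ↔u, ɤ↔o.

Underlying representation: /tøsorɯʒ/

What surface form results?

[tesɤrɯʒ]

/ø/ harmonizes with /ɯ/ ([-round]) → [e]
/o/ harmonizes with /ɯ/ ([-round]) → [ɤ]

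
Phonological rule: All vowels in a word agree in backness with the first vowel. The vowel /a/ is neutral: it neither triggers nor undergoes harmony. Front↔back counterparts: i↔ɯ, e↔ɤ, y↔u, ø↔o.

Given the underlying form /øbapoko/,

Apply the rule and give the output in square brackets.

[øbapøkø]

/o/ harmonizes with /ø/ ([-back]) → [ø]
/o/ harmonizes with /ø/ ([-back]) → [ø]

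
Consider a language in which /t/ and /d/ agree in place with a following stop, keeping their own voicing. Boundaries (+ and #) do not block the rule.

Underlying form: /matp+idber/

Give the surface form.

[mapp+ibber]

/t/ before /p/ (labial) → [p]
/d/ before /b/ (labial) → [b]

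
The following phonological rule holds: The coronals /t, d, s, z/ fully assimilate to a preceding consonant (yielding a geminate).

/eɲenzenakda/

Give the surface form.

/z/ after /n/ → [n] (total assimilation)
/d/ after /k/ → [k] (total assimilation)

[eɲennenakka]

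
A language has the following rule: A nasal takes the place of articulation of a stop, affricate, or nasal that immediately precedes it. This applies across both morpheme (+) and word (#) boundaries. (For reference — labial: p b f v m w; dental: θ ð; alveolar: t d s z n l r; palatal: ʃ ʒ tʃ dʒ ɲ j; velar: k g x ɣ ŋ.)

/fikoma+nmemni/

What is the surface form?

/m/ after /n/ (alveolar) → [n]
/n/ after /m/ (labial) → [m]

[fikoma+nnemmi]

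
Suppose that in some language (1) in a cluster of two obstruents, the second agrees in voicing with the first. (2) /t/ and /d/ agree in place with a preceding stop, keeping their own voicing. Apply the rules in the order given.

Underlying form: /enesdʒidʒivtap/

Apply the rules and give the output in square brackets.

[enestʃidʒivdap]

Rule 1: /dʒ/ after /s/ (voiceless) → [tʃ]
Rule 1: /t/ after /v/ (voiced) → [d]
After rule 1: enestʃidʒivdap
Rule 2: no segment meets the rule's conditions; no change.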